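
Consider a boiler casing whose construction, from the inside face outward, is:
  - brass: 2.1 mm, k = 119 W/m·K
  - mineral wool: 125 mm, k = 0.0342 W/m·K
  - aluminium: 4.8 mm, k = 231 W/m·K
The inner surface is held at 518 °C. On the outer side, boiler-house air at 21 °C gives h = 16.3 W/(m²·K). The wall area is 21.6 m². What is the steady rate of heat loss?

Q ≈ 2890 W

Model the wall as resistances in series:
R_brass = L/(kA) = 0.0021/(119×21.6) = 8.17×10^-7 K/W
R_mineral wool = L/(kA) = 0.125/(0.0342×21.6) = 0.1692 K/W
R_aluminium = L/(kA) = 0.0048/(231×21.6) = 9.62×10^-7 K/W
R_outer film = 1/(h_o·A) = 1/(16.3×21.6) = 0.00284 K/W
R_total = 0.1721 K/W
Q = ΔT / R_total = 497 / 0.1721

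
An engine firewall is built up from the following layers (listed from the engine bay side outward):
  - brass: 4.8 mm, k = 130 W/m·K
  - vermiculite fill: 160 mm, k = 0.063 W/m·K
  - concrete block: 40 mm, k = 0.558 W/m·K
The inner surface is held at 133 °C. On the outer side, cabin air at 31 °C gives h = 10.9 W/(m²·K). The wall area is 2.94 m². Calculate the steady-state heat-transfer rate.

Using the resistance-network approach (series):
R_brass = L/(kA) = 0.0048/(130×2.94) = 1.256×10^-5 K/W
R_vermiculite fill = L/(kA) = 0.16/(0.063×2.94) = 0.8638 K/W
R_concrete block = L/(kA) = 0.04/(0.558×2.94) = 0.02438 K/W
R_outer film = 1/(h_o·A) = 1/(10.9×2.94) = 0.03121 K/W
R_total = 0.9194 K/W
Q = ΔT / R_total = 102 / 0.9194

Q ≈ 111 W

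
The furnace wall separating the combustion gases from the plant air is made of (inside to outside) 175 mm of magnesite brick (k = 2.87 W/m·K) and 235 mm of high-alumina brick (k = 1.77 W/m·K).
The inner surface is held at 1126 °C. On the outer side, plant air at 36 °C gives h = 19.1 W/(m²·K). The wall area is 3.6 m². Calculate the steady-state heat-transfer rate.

Model the wall as resistances in series:
R_magnesite brick = L/(kA) = 0.175/(2.87×3.6) = 0.01694 K/W
R_high-alumina brick = L/(kA) = 0.235/(1.77×3.6) = 0.03688 K/W
R_outer film = 1/(h_o·A) = 1/(19.1×3.6) = 0.01454 K/W
R_total = 0.06836 K/W
Q = ΔT / R_total = 1090 / 0.06836

Q ≈ 15900 W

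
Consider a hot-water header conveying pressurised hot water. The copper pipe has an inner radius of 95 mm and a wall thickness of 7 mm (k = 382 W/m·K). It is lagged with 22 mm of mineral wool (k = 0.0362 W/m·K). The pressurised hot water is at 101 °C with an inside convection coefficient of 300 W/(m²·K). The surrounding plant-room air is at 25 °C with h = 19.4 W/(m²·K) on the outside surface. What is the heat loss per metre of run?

q′ ≈ 81.7 W/m

Radial resistances (cylindrical: R_cond = ln(r_o/r_i)/(2πkL), R_conv = 1/(h·2πrL)):
R_inner film = 1/(h_i·2πr₁L) = 1/(300×2π×0.095×1) = 0.005584 K/W
R_copper pipe wall = ln(102/95)/(2π×382×1) = 2.962×10^-5 K/W
R_mineral wool = ln(124/102)/(2π×0.0362×1) = 0.8587 K/W
R_outer film = 1/(h_o·2πr_oL) = 1/(19.4×2π×0.124×1) = 0.06616 K/W
R_total = 0.9305 K/W
Q = ΔT/R_total = 76/0.9305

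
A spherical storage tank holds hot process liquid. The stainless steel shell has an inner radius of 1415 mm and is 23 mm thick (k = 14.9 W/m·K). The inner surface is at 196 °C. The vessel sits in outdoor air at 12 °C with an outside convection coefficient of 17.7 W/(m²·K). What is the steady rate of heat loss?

Q ≈ 82300 W

Each spherical layer contributes R = (1/r_i − 1/r_o)/(4πk):
R_stainless steel shell = (1/1.415 − 1/1.438)/(4π×14.9) = 6.037×10^-5 K/W
R_outer film = 1/(h·4πr_o²) = 1/(17.7×4π×1.438²) = 0.002174 K/W
R_total = 0.002235 K/W
Q = ΔT/R_total = 184/0.002235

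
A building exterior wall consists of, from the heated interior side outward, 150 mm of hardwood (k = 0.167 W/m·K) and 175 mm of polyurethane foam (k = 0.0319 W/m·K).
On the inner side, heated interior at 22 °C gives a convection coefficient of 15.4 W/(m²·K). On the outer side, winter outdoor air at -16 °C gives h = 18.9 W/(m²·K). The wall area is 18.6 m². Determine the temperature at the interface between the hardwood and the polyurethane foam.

T ≈ 16.4 °C

Series thermal resistances:
R_inner film = 1/(h_i·A) = 1/(15.4×18.6) = 0.003491 K/W
R_hardwood = L/(kA) = 0.15/(0.167×18.6) = 0.04829 K/W
R_polyurethane foam = L/(kA) = 0.175/(0.0319×18.6) = 0.2949 K/W
R_outer film = 1/(h_o·A) = 1/(18.9×18.6) = 0.002845 K/W
R_total = 0.3496 K/W;  Q = ΔT/R_total = 38/0.3496 = 108.7 W
T_interface = T_inner − Q·ΣR(inner→interface) = 22 − 109×0.05178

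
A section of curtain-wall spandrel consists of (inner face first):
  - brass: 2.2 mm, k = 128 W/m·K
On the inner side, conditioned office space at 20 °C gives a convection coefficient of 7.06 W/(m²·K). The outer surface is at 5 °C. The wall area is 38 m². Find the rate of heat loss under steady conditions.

Q ≈ 4020 W

Using the resistance-network approach (series):
R_inner film = 1/(h_i·A) = 1/(7.06×38) = 0.003727 K/W
R_brass = L/(kA) = 0.0022/(128×38) = 4.523×10^-7 K/W
R_total = 0.003728 K/W
Q = ΔT / R_total = 15 / 0.003728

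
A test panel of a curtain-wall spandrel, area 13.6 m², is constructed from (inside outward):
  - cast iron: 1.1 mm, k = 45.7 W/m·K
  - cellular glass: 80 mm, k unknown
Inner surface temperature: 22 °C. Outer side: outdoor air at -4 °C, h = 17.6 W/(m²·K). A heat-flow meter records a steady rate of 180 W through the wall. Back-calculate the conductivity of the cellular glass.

k ≈ 0.0419 W/(m·K)

Using the resistance-network approach (series):
R_cast iron = L/(kA) = 0.0011/(45.7×13.6) = 1.77×10^-6 K/W
R_outer film = 1/(h_o·A) = 1/(17.6×13.6) = 0.004178 K/W
Sum of known resistances R_other = 0.00418 K/W
Total R = ΔT/Q = 26/180 = 0.1444 K/W
R_cellular glass = R_total − R_other = 0.1403 K/W
k = L/(R·A) = 0.08/(0.1403×13.6)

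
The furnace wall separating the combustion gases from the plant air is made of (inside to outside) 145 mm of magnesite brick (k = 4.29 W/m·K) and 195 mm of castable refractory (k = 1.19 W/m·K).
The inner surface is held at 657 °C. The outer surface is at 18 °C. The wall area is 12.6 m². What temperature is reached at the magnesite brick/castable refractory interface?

Series thermal resistances:
R_magnesite brick = L/(kA) = 0.145/(4.29×12.6) = 0.002683 K/W
R_castable refractory = L/(kA) = 0.195/(1.19×12.6) = 0.01301 K/W
R_total = 0.01569 K/W;  Q = ΔT/R_total = 639/0.01569 = 40730 W
T_interface = T_inner − Q·ΣR(inner→interface) = 657 − 40700×0.002683

T ≈ 548 °C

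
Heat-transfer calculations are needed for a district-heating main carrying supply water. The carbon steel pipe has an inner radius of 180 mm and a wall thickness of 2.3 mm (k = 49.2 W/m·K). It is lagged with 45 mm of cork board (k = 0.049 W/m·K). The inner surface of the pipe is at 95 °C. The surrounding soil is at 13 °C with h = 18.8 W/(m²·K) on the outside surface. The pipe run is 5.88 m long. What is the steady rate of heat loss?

Cylindrical conduction, so R = ln(r₂/r₁)/(2πkL) per layer, in series:
R_carbon steel pipe wall = ln(182.3/180)/(2π×49.2×5.88) = 6.985×10^-6 K/W
R_cork board = ln(227.3/182.3)/(2π×0.049×5.88) = 0.1219 K/W
R_outer film = 1/(h_o·2πr_oL) = 1/(18.8×2π×0.2273×5.88) = 0.006334 K/W
R_total = 0.1282 K/W
Q = ΔT/R_total = 82/0.1282

Q ≈ 640 W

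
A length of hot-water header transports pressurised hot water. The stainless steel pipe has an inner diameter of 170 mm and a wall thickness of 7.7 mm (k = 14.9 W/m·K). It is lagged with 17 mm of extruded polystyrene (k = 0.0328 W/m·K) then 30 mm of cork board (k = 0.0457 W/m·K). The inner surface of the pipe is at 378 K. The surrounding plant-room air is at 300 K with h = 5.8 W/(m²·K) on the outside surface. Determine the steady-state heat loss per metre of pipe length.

q′ ≈ 42 W/m

Cylindrical conduction, so R = ln(r₂/r₁)/(2πkL) per layer, in series:
R_stainless steel pipe wall = ln(92.7/85)/(2π×14.9×1) = 9.263×10^-4 K/W
R_extruded polystyrene = ln(109.7/92.7)/(2π×0.0328×1) = 0.817 K/W
R_cork board = ln(139.7/109.7)/(2π×0.0457×1) = 0.8419 K/W
R_outer film = 1/(h_o·2πr_oL) = 1/(5.8×2π×0.1397×1) = 0.1964 K/W
R_total = 1.856 K/W
Q = ΔT/R_total = 78/1.856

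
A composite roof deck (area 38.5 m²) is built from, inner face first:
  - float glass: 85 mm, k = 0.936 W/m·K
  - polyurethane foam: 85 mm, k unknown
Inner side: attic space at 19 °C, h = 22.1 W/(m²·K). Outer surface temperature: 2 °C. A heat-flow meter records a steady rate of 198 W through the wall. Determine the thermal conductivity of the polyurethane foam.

Using the resistance-network approach (series):
R_inner film = 1/(h_i·A) = 1/(22.1×38.5) = 0.001175 K/W
R_float glass = L/(kA) = 0.085/(0.936×38.5) = 0.002359 K/W
Sum of known resistances R_other = 0.003534 K/W
Total R = ΔT/Q = 17/198 = 0.08586 K/W
R_polyurethane foam = R_total − R_other = 0.08232 K/W
k = L/(R·A) = 0.085/(0.08232×38.5)

k ≈ 0.0268 W/(m·K)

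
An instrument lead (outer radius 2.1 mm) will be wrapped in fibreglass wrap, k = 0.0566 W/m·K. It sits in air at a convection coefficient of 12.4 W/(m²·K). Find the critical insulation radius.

r_cr ≈ 4.56 mm

For a cylinder r_cr = k/h = 0.0566/12.4
r_cr = 4.56 mm; since the bare radius (2.1 mm) is below r_cr, adding a thin layer of insulation will *increase* heat loss.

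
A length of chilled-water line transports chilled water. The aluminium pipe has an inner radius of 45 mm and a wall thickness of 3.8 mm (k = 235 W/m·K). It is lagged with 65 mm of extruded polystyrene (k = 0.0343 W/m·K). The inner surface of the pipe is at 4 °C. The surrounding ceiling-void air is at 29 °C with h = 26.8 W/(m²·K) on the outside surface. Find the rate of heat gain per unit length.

q′ ≈ 6.28 W/m

Per-layer cylindrical resistances, series-summed:
R_aluminium pipe wall = ln(48.8/45)/(2π×235×1) = 5.49×10^-5 K/W
R_extruded polystyrene = ln(113.8/48.8)/(2π×0.0343×1) = 3.929 K/W
R_outer film = 1/(h_o·2πr_oL) = 1/(26.8×2π×0.1138×1) = 0.05218 K/W
R_total = 3.981 K/W
Q = ΔT/R_total = 25/3.981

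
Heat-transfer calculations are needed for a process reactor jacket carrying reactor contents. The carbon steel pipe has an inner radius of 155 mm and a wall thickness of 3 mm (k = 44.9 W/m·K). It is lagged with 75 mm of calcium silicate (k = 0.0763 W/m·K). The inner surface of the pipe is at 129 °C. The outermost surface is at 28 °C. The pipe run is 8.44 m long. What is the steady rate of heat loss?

Q ≈ 1050 W

Treating each annulus and film as a series resistance:
R_carbon steel pipe wall = ln(158/155)/(2π×44.9×8.44) = 8.051×10^-6 K/W
R_calcium silicate = ln(233/158)/(2π×0.0763×8.44) = 0.096 K/W
R_total = 0.09601 K/W
Q = ΔT/R_total = 101/0.09601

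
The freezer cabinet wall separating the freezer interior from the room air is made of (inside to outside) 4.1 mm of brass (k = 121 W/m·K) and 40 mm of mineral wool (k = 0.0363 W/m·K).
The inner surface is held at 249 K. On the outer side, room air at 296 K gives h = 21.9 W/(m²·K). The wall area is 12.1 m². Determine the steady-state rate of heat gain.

Series thermal resistances:
R_brass = L/(kA) = 0.0041/(121×12.1) = 2.8×10^-6 K/W
R_mineral wool = L/(kA) = 0.04/(0.0363×12.1) = 0.09107 K/W
R_outer film = 1/(h_o·A) = 1/(21.9×12.1) = 0.003774 K/W
R_total = 0.09484 K/W
Q = ΔT / R_total = 47 / 0.09484

Q ≈ 496 W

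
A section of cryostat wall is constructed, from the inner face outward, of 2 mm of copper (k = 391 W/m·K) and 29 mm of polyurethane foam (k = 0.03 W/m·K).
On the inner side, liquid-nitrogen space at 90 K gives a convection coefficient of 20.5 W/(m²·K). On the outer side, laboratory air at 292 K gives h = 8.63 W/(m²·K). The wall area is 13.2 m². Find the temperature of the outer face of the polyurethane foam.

T ≈ 271 K

Model the wall as resistances in series:
R_inner film = 1/(h_i·A) = 1/(20.5×13.2) = 0.003695 K/W
R_copper = L/(kA) = 0.002/(391×13.2) = 3.875×10^-7 K/W
R_polyurethane foam = L/(kA) = 0.029/(0.03×13.2) = 0.07323 K/W
R_outer film = 1/(h_o·A) = 1/(8.63×13.2) = 0.008778 K/W
R_total = 0.08571 K/W;  Q = ΔT/R_total = 202/0.08571 = 2357 W
T_interface = T_inner + Q·ΣR(inner→interface) = 90 + 2360×0.07693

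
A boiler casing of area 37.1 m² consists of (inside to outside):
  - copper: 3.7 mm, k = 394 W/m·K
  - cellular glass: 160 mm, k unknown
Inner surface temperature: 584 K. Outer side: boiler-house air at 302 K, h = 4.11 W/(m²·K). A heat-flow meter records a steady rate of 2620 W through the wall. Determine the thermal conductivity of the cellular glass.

k ≈ 0.0427 W/(m·K)

Treating each layer as a thermal resistance in series:
R_copper = L/(kA) = 0.0037/(394×37.1) = 2.531×10^-7 K/W
R_outer film = 1/(h_o·A) = 1/(4.11×37.1) = 0.006558 K/W
Sum of known resistances R_other = 0.006558 K/W
Total R = ΔT/Q = 282/2620 = 0.1076 K/W
R_cellular glass = R_total − R_other = 0.1011 K/W
k = L/(R·A) = 0.16/(0.1011×37.1)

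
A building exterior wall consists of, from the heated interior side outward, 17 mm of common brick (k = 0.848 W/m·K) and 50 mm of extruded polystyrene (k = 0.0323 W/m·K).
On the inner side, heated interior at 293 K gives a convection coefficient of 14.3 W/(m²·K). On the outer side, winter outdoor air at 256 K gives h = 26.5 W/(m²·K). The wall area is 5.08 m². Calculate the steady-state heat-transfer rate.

Q ≈ 112 W

Using the resistance-network approach (series):
R_inner film = 1/(h_i·A) = 1/(14.3×5.08) = 0.01377 K/W
R_common brick = L/(kA) = 0.017/(0.848×5.08) = 0.003946 K/W
R_extruded polystyrene = L/(kA) = 0.05/(0.0323×5.08) = 0.3047 K/W
R_outer film = 1/(h_o·A) = 1/(26.5×5.08) = 0.007428 K/W
R_total = 0.3299 K/W
Q = ΔT / R_total = 37 / 0.3299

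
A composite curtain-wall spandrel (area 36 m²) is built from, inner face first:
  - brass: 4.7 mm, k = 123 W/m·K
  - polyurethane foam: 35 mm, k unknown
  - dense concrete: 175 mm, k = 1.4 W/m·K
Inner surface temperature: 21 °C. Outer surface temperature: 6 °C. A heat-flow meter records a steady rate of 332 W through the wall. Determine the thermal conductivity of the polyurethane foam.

Using the resistance-network approach (series):
R_brass = L/(kA) = 0.0047/(123×36) = 1.061×10^-6 K/W
R_dense concrete = L/(kA) = 0.175/(1.4×36) = 0.003472 K/W
Sum of known resistances R_other = 0.003473 K/W
Total R = ΔT/Q = 15/332 = 0.04518 K/W
R_polyurethane foam = R_total − R_other = 0.04171 K/W
k = L/(R·A) = 0.035/(0.04171×36)

k ≈ 0.0233 W/(m·K)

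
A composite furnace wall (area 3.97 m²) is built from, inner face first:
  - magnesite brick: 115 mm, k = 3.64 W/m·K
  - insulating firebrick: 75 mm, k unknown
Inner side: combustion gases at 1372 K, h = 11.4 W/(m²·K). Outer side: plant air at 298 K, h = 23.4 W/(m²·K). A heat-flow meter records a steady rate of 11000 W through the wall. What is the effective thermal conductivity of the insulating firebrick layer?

Treating each layer as a thermal resistance in series:
R_inner film = 1/(h_i·A) = 1/(11.4×3.97) = 0.0221 K/W
R_magnesite brick = L/(kA) = 0.115/(3.64×3.97) = 0.007958 K/W
R_outer film = 1/(h_o·A) = 1/(23.4×3.97) = 0.01076 K/W
Sum of known resistances R_other = 0.04082 K/W
Total R = ΔT/Q = 1074/11000 = 0.09764 K/W
R_insulating firebrick = R_total − R_other = 0.05682 K/W
k = L/(R·A) = 0.075/(0.05682×3.97)

k ≈ 0.332 W/(m·K)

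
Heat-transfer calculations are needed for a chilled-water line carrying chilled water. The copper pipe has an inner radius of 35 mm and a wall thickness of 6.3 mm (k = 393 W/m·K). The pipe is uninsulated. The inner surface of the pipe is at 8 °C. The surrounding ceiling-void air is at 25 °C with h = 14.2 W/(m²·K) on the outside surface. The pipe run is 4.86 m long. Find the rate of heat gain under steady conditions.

Cylindrical conduction, so R = ln(r₂/r₁)/(2πkL) per layer, in series:
R_copper pipe wall = ln(41.3/35)/(2π×393×4.86) = 1.379×10^-5 K/W
R_outer film = 1/(h_o·2πr_oL) = 1/(14.2×2π×0.0413×4.86) = 0.05584 K/W
R_total = 0.05585 K/W
Q = ΔT/R_total = 17/0.05585

Q ≈ 304 W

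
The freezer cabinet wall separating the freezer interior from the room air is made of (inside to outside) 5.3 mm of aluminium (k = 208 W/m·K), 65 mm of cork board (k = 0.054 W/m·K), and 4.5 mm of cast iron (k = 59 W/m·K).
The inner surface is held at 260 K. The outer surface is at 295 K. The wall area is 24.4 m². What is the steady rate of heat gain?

Q ≈ 709 W

Using the resistance-network approach (series):
R_aluminium = L/(kA) = 0.0053/(208×24.4) = 1.044×10^-6 K/W
R_cork board = L/(kA) = 0.065/(0.054×24.4) = 0.04933 K/W
R_cast iron = L/(kA) = 0.0045/(59×24.4) = 3.126×10^-6 K/W
R_total = 0.04934 K/W
Q = ΔT / R_total = 35 / 0.04934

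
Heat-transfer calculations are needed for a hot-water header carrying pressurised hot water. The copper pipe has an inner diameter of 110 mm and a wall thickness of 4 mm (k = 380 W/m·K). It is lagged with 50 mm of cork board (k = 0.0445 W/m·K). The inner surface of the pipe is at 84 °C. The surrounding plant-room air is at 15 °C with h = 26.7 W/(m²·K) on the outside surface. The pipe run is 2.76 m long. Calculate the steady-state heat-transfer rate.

Q ≈ 84.6 W

Per-layer cylindrical resistances, series-summed:
R_copper pipe wall = ln(59/55)/(2π×380×2.76) = 1.065×10^-5 K/W
R_cork board = ln(109/59)/(2π×0.0445×2.76) = 0.7954 K/W
R_outer film = 1/(h_o·2πr_oL) = 1/(26.7×2π×0.109×2.76) = 0.01981 K/W
R_total = 0.8152 K/W
Q = ΔT/R_total = 69/0.8152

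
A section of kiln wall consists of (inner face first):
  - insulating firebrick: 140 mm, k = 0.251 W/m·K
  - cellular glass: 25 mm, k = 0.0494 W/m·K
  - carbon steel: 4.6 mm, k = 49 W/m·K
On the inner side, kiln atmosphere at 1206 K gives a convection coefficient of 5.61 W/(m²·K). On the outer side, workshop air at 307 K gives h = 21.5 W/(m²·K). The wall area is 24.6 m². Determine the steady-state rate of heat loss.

Series thermal resistances:
R_inner film = 1/(h_i·A) = 1/(5.61×24.6) = 0.007246 K/W
R_insulating firebrick = L/(kA) = 0.14/(0.251×24.6) = 0.02267 K/W
R_cellular glass = L/(kA) = 0.025/(0.0494×24.6) = 0.02057 K/W
R_carbon steel = L/(kA) = 0.0046/(49×24.6) = 3.816×10^-6 K/W
R_outer film = 1/(h_o·A) = 1/(21.5×24.6) = 0.001891 K/W
R_total = 0.05239 K/W
Q = ΔT / R_total = 899 / 0.05239

Q ≈ 17200 W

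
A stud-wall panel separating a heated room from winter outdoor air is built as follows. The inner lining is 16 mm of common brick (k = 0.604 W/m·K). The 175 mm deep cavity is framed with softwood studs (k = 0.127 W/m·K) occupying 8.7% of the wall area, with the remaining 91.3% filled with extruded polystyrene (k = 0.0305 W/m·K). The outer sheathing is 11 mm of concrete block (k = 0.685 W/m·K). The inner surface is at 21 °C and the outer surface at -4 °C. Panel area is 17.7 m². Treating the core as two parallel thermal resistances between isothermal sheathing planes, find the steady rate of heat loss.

Sheathing layers in series; stud and cavity paths in parallel between them.
R_inner = 0.016/(0.604×17.7) = 0.001497 K/W
R_stud  = 0.175/(0.127×0.087×17.7) = 0.8948 K/W
R_cav   = 0.175/(0.0305×0.913×17.7) = 0.3551 K/W
1/R_core = 1/R_stud + 1/R_cav → R_core = 0.2542 K/W
R_outer = 0.011/(0.685×17.7) = 9.073×10^-4 K/W
R_total = 0.2566 K/W
Q = ΔT/R_total = 25/0.2566

Q ≈ 97.4 W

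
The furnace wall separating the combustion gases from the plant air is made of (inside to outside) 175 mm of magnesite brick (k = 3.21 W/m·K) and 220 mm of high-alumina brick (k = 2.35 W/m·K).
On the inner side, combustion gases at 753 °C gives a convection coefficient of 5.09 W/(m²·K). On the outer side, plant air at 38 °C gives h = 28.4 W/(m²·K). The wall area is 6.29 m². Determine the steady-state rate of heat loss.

Model the wall as resistances in series:
R_inner film = 1/(h_i·A) = 1/(5.09×6.29) = 0.03123 K/W
R_magnesite brick = L/(kA) = 0.175/(3.21×6.29) = 0.008667 K/W
R_high-alumina brick = L/(kA) = 0.22/(2.35×6.29) = 0.01488 K/W
R_outer film = 1/(h_o·A) = 1/(28.4×6.29) = 0.005598 K/W
R_total = 0.06038 K/W
Q = ΔT / R_total = 715 / 0.06038

Q ≈ 11800 W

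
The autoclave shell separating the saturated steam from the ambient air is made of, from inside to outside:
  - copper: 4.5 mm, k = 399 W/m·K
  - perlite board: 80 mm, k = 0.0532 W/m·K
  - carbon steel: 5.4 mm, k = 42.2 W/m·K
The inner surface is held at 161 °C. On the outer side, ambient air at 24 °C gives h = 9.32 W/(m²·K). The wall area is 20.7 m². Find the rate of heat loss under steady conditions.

Series thermal resistances:
R_copper = L/(kA) = 0.0045/(399×20.7) = 5.448×10^-7 K/W
R_perlite board = L/(kA) = 0.08/(0.0532×20.7) = 0.07265 K/W
R_carbon steel = L/(kA) = 0.0054/(42.2×20.7) = 6.182×10^-6 K/W
R_outer film = 1/(h_o·A) = 1/(9.32×20.7) = 0.005183 K/W
R_total = 0.07784 K/W
Q = ΔT / R_total = 137 / 0.07784

Q ≈ 1760 W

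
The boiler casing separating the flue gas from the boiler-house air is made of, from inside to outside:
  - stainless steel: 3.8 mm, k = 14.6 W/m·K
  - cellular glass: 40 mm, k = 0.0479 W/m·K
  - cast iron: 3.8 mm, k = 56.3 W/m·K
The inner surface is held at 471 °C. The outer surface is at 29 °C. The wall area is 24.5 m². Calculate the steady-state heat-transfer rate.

Q ≈ 13000 W

Treating each layer as a thermal resistance in series:
R_stainless steel = L/(kA) = 0.0038/(14.6×24.5) = 1.062×10^-5 K/W
R_cellular glass = L/(kA) = 0.04/(0.0479×24.5) = 0.03408 K/W
R_cast iron = L/(kA) = 0.0038/(56.3×24.5) = 2.755×10^-6 K/W
R_total = 0.0341 K/W
Q = ΔT / R_total = 442 / 0.0341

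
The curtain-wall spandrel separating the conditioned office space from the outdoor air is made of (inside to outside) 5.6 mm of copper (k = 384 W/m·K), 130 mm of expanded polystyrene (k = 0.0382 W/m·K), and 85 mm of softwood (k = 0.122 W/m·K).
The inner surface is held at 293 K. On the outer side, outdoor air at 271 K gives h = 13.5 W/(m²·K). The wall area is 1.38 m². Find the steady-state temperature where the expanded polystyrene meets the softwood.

T ≈ 275 K

Thermal resistances in series:
R_copper = L/(kA) = 0.0056/(384×1.38) = 1.057×10^-5 K/W
R_expanded polystyrene = L/(kA) = 0.13/(0.0382×1.38) = 2.466 K/W
R_softwood = L/(kA) = 0.085/(0.122×1.38) = 0.5049 K/W
R_outer film = 1/(h_o·A) = 1/(13.5×1.38) = 0.05368 K/W
R_total = 3.025 K/W;  Q = ΔT/R_total = 22/3.025 = 7.274 W
T_interface = T_inner − Q·ΣR(inner→interface) = 293 − 7.27×2.466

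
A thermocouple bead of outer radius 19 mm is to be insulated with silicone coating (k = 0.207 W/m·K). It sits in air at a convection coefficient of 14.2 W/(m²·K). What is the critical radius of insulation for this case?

For a sphere r_cr = 2k/h = 2×0.207/14.2
r_cr = 29.2 mm; since the bare radius (19 mm) is below r_cr, adding a thin layer of insulation will *increase* heat loss.

r_cr ≈ 29.2 mm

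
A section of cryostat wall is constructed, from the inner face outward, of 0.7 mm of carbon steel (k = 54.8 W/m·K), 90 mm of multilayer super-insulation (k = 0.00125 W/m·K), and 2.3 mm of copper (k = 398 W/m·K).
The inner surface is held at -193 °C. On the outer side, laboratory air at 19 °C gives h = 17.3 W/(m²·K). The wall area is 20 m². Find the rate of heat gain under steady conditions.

Treating each layer as a thermal resistance in series:
R_carbon steel = L/(kA) = 0.0007/(54.8×20) = 6.387×10^-7 K/W
R_multilayer super-insulation = L/(kA) = 0.09/(0.00125×20) = 3.6 K/W
R_copper = L/(kA) = 0.0023/(398×20) = 2.889×10^-7 K/W
R_outer film = 1/(h_o·A) = 1/(17.3×20) = 0.00289 K/W
R_total = 3.603 K/W
Q = ΔT / R_total = 212 / 3.603

Q ≈ 58.8 W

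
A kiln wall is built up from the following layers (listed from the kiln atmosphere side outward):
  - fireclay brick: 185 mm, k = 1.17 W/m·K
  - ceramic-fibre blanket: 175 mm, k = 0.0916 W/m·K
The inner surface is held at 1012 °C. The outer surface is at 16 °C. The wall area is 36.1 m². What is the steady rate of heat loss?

Q ≈ 17400 W

Using the resistance-network approach (series):
R_fireclay brick = L/(kA) = 0.185/(1.17×36.1) = 0.00438 K/W
R_ceramic-fibre blanket = L/(kA) = 0.175/(0.0916×36.1) = 0.05292 K/W
R_total = 0.0573 K/W
Q = ΔT / R_total = 996 / 0.0573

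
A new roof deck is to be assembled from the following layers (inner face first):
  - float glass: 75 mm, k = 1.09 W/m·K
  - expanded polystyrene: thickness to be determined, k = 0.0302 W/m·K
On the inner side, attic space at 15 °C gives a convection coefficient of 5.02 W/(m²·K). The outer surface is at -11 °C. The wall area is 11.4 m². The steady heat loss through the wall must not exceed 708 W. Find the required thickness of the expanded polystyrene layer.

Model the wall as resistances in series:
R_inner film = 1/(h_i·A) = 1/(5.02×11.4) = 0.01747 K/W
R_float glass = L/(kA) = 0.075/(1.09×11.4) = 0.006036 K/W
Sum of the known resistances R_other = 0.02351 K/W
Required total resistance R_tot = ΔT/Q_allow = 26/708 = 0.03672 K/W
R_expanded polystyrene = R_tot − R_other = 0.01321 K/W
L = R·k·A = 0.01321×0.0302×11.4

L ≈ 4.55 mm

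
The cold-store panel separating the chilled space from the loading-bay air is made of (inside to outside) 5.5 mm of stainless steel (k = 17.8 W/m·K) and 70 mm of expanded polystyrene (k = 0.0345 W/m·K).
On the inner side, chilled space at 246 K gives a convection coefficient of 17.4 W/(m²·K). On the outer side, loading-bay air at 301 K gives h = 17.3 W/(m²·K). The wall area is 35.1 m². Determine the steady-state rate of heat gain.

Treating each layer as a thermal resistance in series:
R_inner film = 1/(h_i·A) = 1/(17.4×35.1) = 0.001637 K/W
R_stainless steel = L/(kA) = 0.0055/(17.8×35.1) = 8.803×10^-6 K/W
R_expanded polystyrene = L/(kA) = 0.07/(0.0345×35.1) = 0.05781 K/W
R_outer film = 1/(h_o·A) = 1/(17.3×35.1) = 0.001647 K/W
R_total = 0.0611 K/W
Q = ΔT / R_total = 55 / 0.0611

Q ≈ 900 W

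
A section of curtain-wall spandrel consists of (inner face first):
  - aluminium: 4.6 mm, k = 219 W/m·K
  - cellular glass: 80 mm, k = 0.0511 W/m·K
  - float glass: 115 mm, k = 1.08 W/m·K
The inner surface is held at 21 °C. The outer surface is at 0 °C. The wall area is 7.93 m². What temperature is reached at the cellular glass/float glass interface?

Using the resistance-network approach (series):
R_aluminium = L/(kA) = 0.0046/(219×7.93) = 2.649×10^-6 K/W
R_cellular glass = L/(kA) = 0.08/(0.0511×7.93) = 0.1974 K/W
R_float glass = L/(kA) = 0.115/(1.08×7.93) = 0.01343 K/W
R_total = 0.2109 K/W;  Q = ΔT/R_total = 21/0.2109 = 99.6 W
T_interface = T_inner − Q·ΣR(inner→interface) = 21 − 99.6×0.1974

T ≈ 1.34 °C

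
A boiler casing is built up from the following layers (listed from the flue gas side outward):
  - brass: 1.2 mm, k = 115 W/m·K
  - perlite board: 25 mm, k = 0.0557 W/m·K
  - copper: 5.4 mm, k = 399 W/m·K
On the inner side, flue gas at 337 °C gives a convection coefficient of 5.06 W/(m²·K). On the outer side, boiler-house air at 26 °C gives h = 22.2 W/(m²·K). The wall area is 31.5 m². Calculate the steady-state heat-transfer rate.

Series thermal resistances:
R_inner film = 1/(h_i·A) = 1/(5.06×31.5) = 0.006274 K/W
R_brass = L/(kA) = 0.0012/(115×31.5) = 3.313×10^-7 K/W
R_perlite board = L/(kA) = 0.025/(0.0557×31.5) = 0.01425 K/W
R_copper = L/(kA) = 0.0054/(399×31.5) = 4.296×10^-7 K/W
R_outer film = 1/(h_o·A) = 1/(22.2×31.5) = 0.00143 K/W
R_total = 0.02195 K/W
Q = ΔT / R_total = 311 / 0.02195

Q ≈ 14200 W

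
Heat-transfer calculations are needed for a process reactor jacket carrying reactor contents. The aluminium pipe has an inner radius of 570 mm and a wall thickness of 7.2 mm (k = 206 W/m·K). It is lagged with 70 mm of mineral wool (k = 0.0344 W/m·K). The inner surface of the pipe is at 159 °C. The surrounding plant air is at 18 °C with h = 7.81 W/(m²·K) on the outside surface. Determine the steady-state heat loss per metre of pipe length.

Treating each annulus and film as a series resistance:
R_aluminium pipe wall = ln(577.2/570)/(2π×206×1) = 9.698×10^-6 K/W
R_mineral wool = ln(647.2/577.2)/(2π×0.0344×1) = 0.5296 K/W
R_outer film = 1/(h_o·2πr_oL) = 1/(7.81×2π×0.6472×1) = 0.03149 K/W
R_total = 0.5611 K/W
Q = ΔT/R_total = 141/0.5611

q′ ≈ 251 W/m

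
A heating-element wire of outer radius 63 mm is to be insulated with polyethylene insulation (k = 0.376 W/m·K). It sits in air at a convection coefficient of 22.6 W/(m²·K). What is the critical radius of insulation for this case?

r_cr ≈ 16.6 mm

For a cylinder r_cr = k/h = 0.376/22.6
r_cr = 16.6 mm; since the bare radius (63 mm) is above r_cr, any added insulation will reduce heat loss.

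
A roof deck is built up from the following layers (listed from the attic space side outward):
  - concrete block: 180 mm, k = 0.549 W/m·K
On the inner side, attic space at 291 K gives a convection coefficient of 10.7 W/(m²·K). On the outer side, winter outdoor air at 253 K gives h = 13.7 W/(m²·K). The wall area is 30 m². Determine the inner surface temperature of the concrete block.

Series thermal resistances:
R_inner film = 1/(h_i·A) = 1/(10.7×30) = 0.003115 K/W
R_concrete block = L/(kA) = 0.18/(0.549×30) = 0.01093 K/W
R_outer film = 1/(h_o·A) = 1/(13.7×30) = 0.002433 K/W
R_total = 0.01648 K/W;  Q = ΔT/R_total = 38/0.01648 = 2306 W
T_interface = T_inner − Q·ΣR(inner→interface) = 291 − 2310×0.003115

T ≈ 284 K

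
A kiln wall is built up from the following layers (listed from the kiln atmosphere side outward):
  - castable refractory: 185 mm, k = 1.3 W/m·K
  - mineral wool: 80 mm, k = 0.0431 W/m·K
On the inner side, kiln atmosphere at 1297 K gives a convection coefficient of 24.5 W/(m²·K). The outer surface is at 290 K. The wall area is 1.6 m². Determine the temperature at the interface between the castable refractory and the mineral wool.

T ≈ 1210 K

Thermal resistances in series:
R_inner film = 1/(h_i·A) = 1/(24.5×1.6) = 0.02551 K/W
R_castable refractory = L/(kA) = 0.185/(1.3×1.6) = 0.08894 K/W
R_mineral wool = L/(kA) = 0.08/(0.0431×1.6) = 1.16 K/W
R_total = 1.275 K/W;  Q = ΔT/R_total = 1007/1.275 = 790.1 W
T_interface = T_inner − Q·ΣR(inner→interface) = 1297 − 790×0.1145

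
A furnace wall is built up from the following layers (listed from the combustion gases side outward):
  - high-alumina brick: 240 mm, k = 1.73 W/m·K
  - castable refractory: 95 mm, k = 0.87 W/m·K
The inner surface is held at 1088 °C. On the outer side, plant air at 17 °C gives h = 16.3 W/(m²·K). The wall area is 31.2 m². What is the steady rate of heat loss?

Thermal resistances in series:
R_high-alumina brick = L/(kA) = 0.24/(1.73×31.2) = 0.004446 K/W
R_castable refractory = L/(kA) = 0.095/(0.87×31.2) = 0.0035 K/W
R_outer film = 1/(h_o·A) = 1/(16.3×31.2) = 0.001966 K/W
R_total = 0.009913 K/W
Q = ΔT / R_total = 1071 / 0.009913

Q ≈ 108000 W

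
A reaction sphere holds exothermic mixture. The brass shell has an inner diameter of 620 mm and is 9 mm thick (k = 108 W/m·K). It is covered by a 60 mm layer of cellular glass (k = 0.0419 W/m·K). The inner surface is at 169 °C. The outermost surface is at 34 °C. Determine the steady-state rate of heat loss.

Each spherical layer contributes R = (1/r_i − 1/r_o)/(4πk):
R_brass shell = (1/0.31 − 1/0.319)/(4π×108) = 6.706×10^-5 K/W
R_cellular glass = (1/0.319 − 1/0.379)/(4π×0.0419) = 0.9425 K/W
R_total = 0.9426 K/W
Q = ΔT/R_total = 135/0.9426

Q ≈ 143 W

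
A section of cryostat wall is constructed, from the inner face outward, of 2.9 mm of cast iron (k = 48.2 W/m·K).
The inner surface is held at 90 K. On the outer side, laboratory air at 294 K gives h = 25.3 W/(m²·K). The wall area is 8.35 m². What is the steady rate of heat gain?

Using the resistance-network approach (series):
R_cast iron = L/(kA) = 0.0029/(48.2×8.35) = 7.206×10^-6 K/W
R_outer film = 1/(h_o·A) = 1/(25.3×8.35) = 0.004734 K/W
R_total = 0.004741 K/W
Q = ΔT / R_total = 204 / 0.004741

Q ≈ 43000 W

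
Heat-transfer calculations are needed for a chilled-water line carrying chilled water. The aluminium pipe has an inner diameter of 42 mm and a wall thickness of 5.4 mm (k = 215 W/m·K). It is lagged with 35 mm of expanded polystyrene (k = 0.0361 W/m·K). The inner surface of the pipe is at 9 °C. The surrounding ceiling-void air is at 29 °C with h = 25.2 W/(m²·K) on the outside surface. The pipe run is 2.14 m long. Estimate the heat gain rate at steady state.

For a radial system each layer contributes R = ln(r_out/r_in)/(2πkL); films add R = 1/(hA).
R_aluminium pipe wall = ln(26.4/21)/(2π×215×2.14) = 7.916×10^-5 K/W
R_expanded polystyrene = ln(61.4/26.4)/(2π×0.0361×2.14) = 1.739 K/W
R_outer film = 1/(h_o·2πr_oL) = 1/(25.2×2π×0.0614×2.14) = 0.04807 K/W
R_total = 1.787 K/W
Q = ΔT/R_total = 20/1.787

Q ≈ 11.2 W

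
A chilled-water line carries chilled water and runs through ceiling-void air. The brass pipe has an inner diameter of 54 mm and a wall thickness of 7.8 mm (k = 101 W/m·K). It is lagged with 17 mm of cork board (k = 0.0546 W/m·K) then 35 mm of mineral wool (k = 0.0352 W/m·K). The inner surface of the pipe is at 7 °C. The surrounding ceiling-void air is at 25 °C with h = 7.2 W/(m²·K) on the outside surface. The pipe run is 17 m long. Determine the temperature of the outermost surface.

Cylindrical conduction, so R = ln(r₂/r₁)/(2πkL) per layer, in series:
R_brass pipe wall = ln(34.8/27)/(2π×101×17) = 2.352×10^-5 K/W
R_cork board = ln(51.8/34.8)/(2π×0.0546×17) = 0.0682 K/W
R_mineral wool = ln(86.8/51.8)/(2π×0.0352×17) = 0.1373 K/W
R_outer film = 1/(h_o·2πr_oL) = 1/(7.2×2π×0.0868×17) = 0.01498 K/W
R_total = 0.2205 K/W
Q = ΔT/R_total = 18/0.2205
Q = 81.6 W
T_interface = T_inner + Q·ΣR(inner→interface) = 7 + 81.6×0.2055

T ≈ 23.8 °C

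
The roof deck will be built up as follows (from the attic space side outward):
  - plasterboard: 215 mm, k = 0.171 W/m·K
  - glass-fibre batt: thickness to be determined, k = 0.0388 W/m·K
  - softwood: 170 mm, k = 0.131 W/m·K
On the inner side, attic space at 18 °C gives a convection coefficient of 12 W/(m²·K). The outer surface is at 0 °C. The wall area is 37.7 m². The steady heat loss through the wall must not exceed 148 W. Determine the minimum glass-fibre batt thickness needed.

L ≈ 75.5 mm

Treating each layer as a thermal resistance in series:
R_inner film = 1/(h_i·A) = 1/(12×37.7) = 0.00221 K/W
R_plasterboard = L/(kA) = 0.215/(0.171×37.7) = 0.03335 K/W
R_softwood = L/(kA) = 0.17/(0.131×37.7) = 0.03442 K/W
Sum of the known resistances R_other = 0.06998 K/W
Required total resistance R_tot = ΔT/Q_allow = 18/148 = 0.1216 K/W
R_glass-fibre batt = R_tot − R_other = 0.05164 K/W
L = R·k·A = 0.05164×0.0388×37.7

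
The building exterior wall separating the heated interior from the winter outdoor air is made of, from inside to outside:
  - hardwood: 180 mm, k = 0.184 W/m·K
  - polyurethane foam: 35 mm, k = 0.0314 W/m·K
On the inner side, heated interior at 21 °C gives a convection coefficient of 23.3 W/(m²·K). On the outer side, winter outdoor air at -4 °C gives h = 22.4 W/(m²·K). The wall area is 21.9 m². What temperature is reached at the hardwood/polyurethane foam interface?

Model the wall as resistances in series:
R_inner film = 1/(h_i·A) = 1/(23.3×21.9) = 0.00196 K/W
R_hardwood = L/(kA) = 0.18/(0.184×21.9) = 0.04467 K/W
R_polyurethane foam = L/(kA) = 0.035/(0.0314×21.9) = 0.0509 K/W
R_outer film = 1/(h_o·A) = 1/(22.4×21.9) = 0.002038 K/W
R_total = 0.09956 K/W;  Q = ΔT/R_total = 25/0.09956 = 251.1 W
T_interface = T_inner − Q·ΣR(inner→interface) = 21 − 251×0.04663

T ≈ 9.29 °C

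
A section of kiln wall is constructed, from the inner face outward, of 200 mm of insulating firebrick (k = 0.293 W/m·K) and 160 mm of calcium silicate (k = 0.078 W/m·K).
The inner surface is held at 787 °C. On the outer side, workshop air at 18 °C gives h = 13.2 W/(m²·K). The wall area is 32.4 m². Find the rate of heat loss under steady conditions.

Q ≈ 8870 W

Thermal resistances in series:
R_insulating firebrick = L/(kA) = 0.2/(0.293×32.4) = 0.02107 K/W
R_calcium silicate = L/(kA) = 0.16/(0.078×32.4) = 0.06331 K/W
R_outer film = 1/(h_o·A) = 1/(13.2×32.4) = 0.002338 K/W
R_total = 0.08672 K/W
Q = ΔT / R_total = 769 / 0.08672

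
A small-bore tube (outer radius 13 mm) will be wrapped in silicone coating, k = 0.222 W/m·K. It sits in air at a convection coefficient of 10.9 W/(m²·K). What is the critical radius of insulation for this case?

r_cr ≈ 20.4 mm

For a cylinder r_cr = k/h = 0.222/10.9
r_cr = 20.4 mm; since the bare radius (13 mm) is below r_cr, adding a thin layer of insulation will *increase* heat loss.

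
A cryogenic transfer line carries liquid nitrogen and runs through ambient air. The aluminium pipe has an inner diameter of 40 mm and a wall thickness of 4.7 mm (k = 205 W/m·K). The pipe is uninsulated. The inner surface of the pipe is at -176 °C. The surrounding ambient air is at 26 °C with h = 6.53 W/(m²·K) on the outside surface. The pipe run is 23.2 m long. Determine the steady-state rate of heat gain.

Cylindrical conduction, so R = ln(r₂/r₁)/(2πkL) per layer, in series:
R_aluminium pipe wall = ln(24.7/20)/(2π×205×23.2) = 7.063×10^-6 K/W
R_outer film = 1/(h_o·2πr_oL) = 1/(6.53×2π×0.0247×23.2) = 0.04253 K/W
R_total = 0.04254 K/W
Q = ΔT/R_total = 202/0.04254

Q ≈ 4750 W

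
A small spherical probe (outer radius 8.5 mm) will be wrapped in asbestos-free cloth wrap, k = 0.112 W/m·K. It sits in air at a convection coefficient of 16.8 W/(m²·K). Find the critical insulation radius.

For a sphere r_cr = 2k/h = 2×0.112/16.8
r_cr = 13.3 mm; since the bare radius (8.5 mm) is below r_cr, adding a thin layer of insulation will *increase* heat loss.

r_cr ≈ 13.3 mm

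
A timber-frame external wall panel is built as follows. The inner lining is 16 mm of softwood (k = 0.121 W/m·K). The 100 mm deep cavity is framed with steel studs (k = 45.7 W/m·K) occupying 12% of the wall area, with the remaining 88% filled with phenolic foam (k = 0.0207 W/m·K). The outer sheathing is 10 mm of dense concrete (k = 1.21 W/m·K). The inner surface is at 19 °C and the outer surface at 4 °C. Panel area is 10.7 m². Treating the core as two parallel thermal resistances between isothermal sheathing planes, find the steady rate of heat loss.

Sheathing layers in series; stud and cavity paths in parallel between them.
R_inner = 0.016/(0.121×10.7) = 0.01236 K/W
R_stud  = 0.1/(45.7×0.12×10.7) = 0.001704 K/W
R_cav   = 0.1/(0.0207×0.88×10.7) = 0.5131 K/W
1/R_core = 1/R_stud + 1/R_cav → R_core = 0.001699 K/W
R_outer = 0.01/(1.21×10.7) = 7.724×10^-4 K/W
R_total = 0.01483 K/W
Q = ΔT/R_total = 15/0.01483

Q ≈ 1010 W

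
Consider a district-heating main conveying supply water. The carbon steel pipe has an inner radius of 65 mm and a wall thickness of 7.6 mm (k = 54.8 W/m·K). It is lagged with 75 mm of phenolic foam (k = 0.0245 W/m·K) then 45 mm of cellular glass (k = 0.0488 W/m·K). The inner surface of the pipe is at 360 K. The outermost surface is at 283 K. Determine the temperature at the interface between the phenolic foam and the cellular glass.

Treating each annulus and film as a series resistance:
R_carbon steel pipe wall = ln(72.6/65)/(2π×54.8×1) = 3.211×10^-4 K/W
R_phenolic foam = ln(147.6/72.6)/(2π×0.0245×1) = 4.609 K/W
R_cellular glass = ln(192.6/147.6)/(2π×0.0488×1) = 0.8679 K/W
R_total = 5.477 K/W
Q = ΔT/R_total = 77/5.477
Q = 14.1 W/m
T_interface = T_inner − Q·ΣR(inner→interface) = 360 − 14.1×4.61

T ≈ 295 K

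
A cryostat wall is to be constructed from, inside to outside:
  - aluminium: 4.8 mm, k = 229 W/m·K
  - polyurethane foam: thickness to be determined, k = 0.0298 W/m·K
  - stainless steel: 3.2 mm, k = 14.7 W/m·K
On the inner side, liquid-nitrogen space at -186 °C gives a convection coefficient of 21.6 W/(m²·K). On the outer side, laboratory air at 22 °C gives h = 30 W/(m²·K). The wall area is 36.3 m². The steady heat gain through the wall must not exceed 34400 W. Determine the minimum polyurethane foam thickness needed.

Using the resistance-network approach (series):
R_inner film = 1/(h_i·A) = 1/(21.6×36.3) = 0.001275 K/W
R_aluminium = L/(kA) = 0.0048/(229×36.3) = 5.774×10^-7 K/W
R_stainless steel = L/(kA) = 0.0032/(14.7×36.3) = 5.997×10^-6 K/W
R_outer film = 1/(h_o·A) = 1/(30×36.3) = 9.183×10^-4 K/W
Sum of the known resistances R_other = 0.0022 K/W
Required total resistance R_tot = ΔT/Q_allow = 208/34400 = 0.006047 K/W
R_polyurethane foam = R_tot − R_other = 0.003846 K/W
L = R·k·A = 0.003846×0.0298×36.3

L ≈ 4.16 mm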